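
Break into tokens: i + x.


Scan left to right, longest-match per lexeme
Tokens: ID(i), OP(+), ID(x)


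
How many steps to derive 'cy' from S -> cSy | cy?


Derivation: S => cy
Steps: 1


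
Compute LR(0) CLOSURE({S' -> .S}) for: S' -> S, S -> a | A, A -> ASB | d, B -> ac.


Start: S' -> .S
For each item with dot before a nonterminal B, add B -> .γ for every B-production
Closure: [S' -> .S, S -> .a, S -> .A, A -> .ASB, A -> .d]


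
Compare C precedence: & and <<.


'<<' is shift (level 8); '&' is bitwise AND (level 5)
Higher level binds tighter
'<<' has higher precedence than '&'


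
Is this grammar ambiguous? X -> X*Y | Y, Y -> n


precedence layered via separate nonterminal Y: deterministic
Unambiguous


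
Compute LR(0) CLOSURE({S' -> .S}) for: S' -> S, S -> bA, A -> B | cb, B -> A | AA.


Start: S' -> .S
For each item with dot before a nonterminal B, add B -> .γ for every B-production
Closure: [S' -> .S, S -> .bA]


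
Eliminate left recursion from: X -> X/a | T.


Left-recursive alternatives: X/a; non-recursive: T
Introduce X': X -> TX', X' -> /aX' | ε


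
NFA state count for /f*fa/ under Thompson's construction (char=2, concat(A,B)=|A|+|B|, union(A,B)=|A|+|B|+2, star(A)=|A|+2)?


Syntax tree has 3 char leaf(s), 0 union(s), 1 star(s)
chars contribute 3×2 = 6; each union adds +2; each star adds +2
Total: 6 + 0 + 2 = 8 states


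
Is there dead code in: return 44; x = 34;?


statement follows a return and is unreachable
Dead: 'x = 34'


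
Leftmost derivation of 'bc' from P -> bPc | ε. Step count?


Derivation: P => bPc => bc
Steps: 2


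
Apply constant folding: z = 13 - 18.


13 - 18 = -5 at compile time
Optimized: z = -5


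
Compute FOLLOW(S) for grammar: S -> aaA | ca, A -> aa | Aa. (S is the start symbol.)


$ ∈ FOLLOW(S). For each A -> αBβ: add FIRST(β)\{ε} to FOLLOW(B); if β nullable, add FOLLOW(A).
FOLLOW(S) = {$}


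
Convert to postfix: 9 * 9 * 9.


Left to right (same or higher precedence on left)
Postfix: 9 9 * 9 *


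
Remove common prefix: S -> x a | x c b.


Common prefix: 'x'
Factored: S -> x S', S' -> a | c b


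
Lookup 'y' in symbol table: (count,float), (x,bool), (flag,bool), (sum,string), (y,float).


Lookup 'y' → type float


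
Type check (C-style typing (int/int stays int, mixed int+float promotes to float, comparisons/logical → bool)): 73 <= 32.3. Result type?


Operand types: int <= float
Rule: comparison yields bool
Result type: bool


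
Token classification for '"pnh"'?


Pattern: double-quoted sequence
Type: STRING_LITERAL


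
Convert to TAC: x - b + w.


Break into single-operator statements:
t1 = x - b
t2 = t1 + w


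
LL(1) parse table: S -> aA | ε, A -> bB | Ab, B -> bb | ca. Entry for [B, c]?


For [B, c]: 'c' ∈ FIRST(ca)
Entry: B -> ca


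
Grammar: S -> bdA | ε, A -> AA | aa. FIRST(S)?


Per alternative of S: FIRST(bdA) = {b}; FIRST(ε) = {ε}
FIRST(S) = {b, ε}


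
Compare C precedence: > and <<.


'<<' is shift (level 8); '>' is relational (level 7)
Higher level binds tighter
'<<' has higher precedence than '>'


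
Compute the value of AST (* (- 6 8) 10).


Evaluate inner: (- 6 8) = -2
Evaluate root: (* -2 10) = -20
Result: -20


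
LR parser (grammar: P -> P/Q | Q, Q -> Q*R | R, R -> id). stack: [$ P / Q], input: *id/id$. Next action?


'*' can extend Q; shift to build Q -> Q*R
Action: shift


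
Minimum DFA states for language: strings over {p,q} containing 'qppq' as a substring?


KMP-style automaton: 4 progress states + 1 absorbing accept = 5
Minimal DFA: 5 states


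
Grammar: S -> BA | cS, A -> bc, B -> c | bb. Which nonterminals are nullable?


A nonterminal is nullable iff some alternative derives ε (directly, or every symbol in it is nullable)
Nullable: {}


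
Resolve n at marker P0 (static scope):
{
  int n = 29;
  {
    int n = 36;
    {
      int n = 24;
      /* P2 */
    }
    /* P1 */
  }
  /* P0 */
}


n declared in the same block as P0
n = 29


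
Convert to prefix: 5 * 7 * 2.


left-to-right (same/higher precedence on left): tree is (* (* 5 7) 2)
Prefix: * * 5 7 2


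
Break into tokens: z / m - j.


Scan left to right, longest-match per lexeme
Tokens: ID(z), OP(/), ID(m), OP(-), ID(j)


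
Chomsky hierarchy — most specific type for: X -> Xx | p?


Left-linear: every RHS is a terminal or one nonterminal followed by a terminal
Classification: Type 3 (Regular)


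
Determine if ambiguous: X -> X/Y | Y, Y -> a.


precedence layered via separate nonterminal Y: deterministic
Unambiguous


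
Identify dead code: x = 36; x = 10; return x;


first assignment to x is overwritten before any read
Dead: 'x = 36'


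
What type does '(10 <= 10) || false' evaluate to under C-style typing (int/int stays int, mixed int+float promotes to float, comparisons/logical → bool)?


Operand types: bool || bool
Rule: logical operators take bool operands and yield bool
Result type: bool


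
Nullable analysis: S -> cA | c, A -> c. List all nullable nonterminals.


A nonterminal is nullable iff some alternative derives ε (directly, or every symbol in it is nullable)
Nullable: {}


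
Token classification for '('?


Pattern: delimiter/punctuation
Type: PUNCTUATION


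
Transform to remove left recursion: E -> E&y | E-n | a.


Left-recursive alternatives: E&y, E-n; non-recursive: a
Introduce E': E -> aE', E' -> &yE' | -nE' | ε


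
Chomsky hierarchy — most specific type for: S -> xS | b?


Right-linear: every RHS is a terminal or a terminal followed by one nonterminal
Classification: Type 3 (Regular)


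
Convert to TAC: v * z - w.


Break into single-operator statements:
t1 = v * z
t2 = t1 - w


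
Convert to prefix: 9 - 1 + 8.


left-to-right (same/higher precedence on left): tree is (+ (- 9 1) 8)
Prefix: + - 9 1 8


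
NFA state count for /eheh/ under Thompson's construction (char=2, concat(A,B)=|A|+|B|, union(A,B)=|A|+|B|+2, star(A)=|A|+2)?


Syntax tree has 4 char leaf(s), 0 union(s), 0 star(s)
chars contribute 4×2 = 8; each union adds +2; each star adds +2
Total: 8 + 0 + 0 = 8 states


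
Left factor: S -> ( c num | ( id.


Common prefix: '('
Factored: S -> ( S', S' -> c num | id


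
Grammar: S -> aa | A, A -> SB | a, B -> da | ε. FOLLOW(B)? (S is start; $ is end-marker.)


$ ∈ FOLLOW(S). For each A -> αBβ: add FIRST(β)\{ε} to FOLLOW(B); if β nullable, add FOLLOW(A).
FOLLOW(B) = {$, d}


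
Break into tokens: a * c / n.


Scan left to right, longest-match per lexeme
Tokens: ID(a), OP(*), ID(c), OP(/), ID(n)


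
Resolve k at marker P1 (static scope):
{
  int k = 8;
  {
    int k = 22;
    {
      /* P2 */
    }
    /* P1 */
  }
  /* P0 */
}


k declared in the same block as P1
k = 22


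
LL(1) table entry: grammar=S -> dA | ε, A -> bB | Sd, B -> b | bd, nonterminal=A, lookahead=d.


For [A, d]: 'd' ∈ FIRST(Sd)
Entry: A -> Sd


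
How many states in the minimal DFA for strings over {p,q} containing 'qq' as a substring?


KMP-style automaton: 2 progress states + 1 absorbing accept = 3
Minimal DFA: 3 states


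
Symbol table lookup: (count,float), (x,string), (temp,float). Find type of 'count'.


Lookup 'count' → type float


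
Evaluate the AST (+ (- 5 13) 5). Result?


Evaluate inner: (- 5 13) = -8
Evaluate root: (+ -8 5) = -3
Result: -3


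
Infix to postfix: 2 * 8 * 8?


Left to right (same or higher precedence on left)
Postfix: 2 8 * 8 *


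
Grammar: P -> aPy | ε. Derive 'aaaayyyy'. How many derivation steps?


Derivation: P => aPy => aaPyy => aaaPyyy => aaaaPyyyy => aaaayyyy
Steps: 5


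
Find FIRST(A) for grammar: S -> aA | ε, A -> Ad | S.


Per alternative of A: FIRST(Ad) = {a, d}; FIRST(S) = {a, ε}
FIRST(A) = {a, d, ε}


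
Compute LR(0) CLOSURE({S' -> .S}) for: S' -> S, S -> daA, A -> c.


Start: S' -> .S
For each item with dot before a nonterminal B, add B -> .γ for every B-production
Closure: [S' -> .S, S -> .daA]


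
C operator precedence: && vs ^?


'^' is bitwise XOR (level 4); '&&' is logical AND (level 2)
Higher level binds tighter
'^' has higher precedence than '&&'


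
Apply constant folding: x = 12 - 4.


12 - 4 = 8 at compile time
Optimized: x = 8


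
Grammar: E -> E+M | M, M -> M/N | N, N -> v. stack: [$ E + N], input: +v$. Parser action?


'N' (not preceded by M/) is the handle for M -> N
Action: reduce (M -> N)


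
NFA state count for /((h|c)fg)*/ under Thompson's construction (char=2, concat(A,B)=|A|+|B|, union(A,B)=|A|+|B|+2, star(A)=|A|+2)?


Syntax tree has 4 char leaf(s), 1 union(s), 1 star(s)
chars contribute 4×2 = 8; each union adds +2; each star adds +2
Total: 8 + 2 + 2 = 12 states


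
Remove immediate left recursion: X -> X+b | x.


Left-recursive alternatives: X+b; non-recursive: x
Introduce X': X -> xX', X' -> +bX' | ε


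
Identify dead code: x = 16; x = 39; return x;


first assignment to x is overwritten before any read
Dead: 'x = 16'


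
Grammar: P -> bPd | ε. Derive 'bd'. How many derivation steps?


Derivation: P => bPd => bd
Steps: 2


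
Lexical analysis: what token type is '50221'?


Pattern: digits only
Type: INTEGER_LITERAL


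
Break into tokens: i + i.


Scan left to right, longest-match per lexeme
Tokens: ID(i), OP(+), ID(i)


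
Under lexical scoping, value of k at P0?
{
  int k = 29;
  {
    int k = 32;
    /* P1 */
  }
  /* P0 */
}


k declared in the same block as P0
k = 29


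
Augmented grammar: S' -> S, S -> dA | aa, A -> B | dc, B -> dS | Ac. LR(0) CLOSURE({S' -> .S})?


Start: S' -> .S
For each item with dot before a nonterminal B, add B -> .γ for every B-production
Closure: [S' -> .S, S -> .dA, S -> .aa]


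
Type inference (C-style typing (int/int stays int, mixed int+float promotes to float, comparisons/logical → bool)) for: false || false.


Operand types: bool || bool
Rule: logical operators take bool operands and yield bool
Result type: bool


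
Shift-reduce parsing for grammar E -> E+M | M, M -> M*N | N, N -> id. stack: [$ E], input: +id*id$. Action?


shift '+' to continue E -> E+M
Action: shift


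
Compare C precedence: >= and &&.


'>=' is relational (level 7); '&&' is logical AND (level 2)
Higher level binds tighter
'>=' has higher precedence than '&&'


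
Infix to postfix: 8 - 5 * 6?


* has higher precedence, evaluate 5*6 first
Postfix: 8 5 6 * -


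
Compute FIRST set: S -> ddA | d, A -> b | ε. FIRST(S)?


Per alternative of S: FIRST(ddA) = {d}; FIRST(d) = {d}
FIRST(S) = {d}


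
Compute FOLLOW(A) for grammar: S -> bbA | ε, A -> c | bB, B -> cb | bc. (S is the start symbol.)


$ ∈ FOLLOW(S). For each A -> αBβ: add FIRST(β)\{ε} to FOLLOW(B); if β nullable, add FOLLOW(A).
FOLLOW(A) = {$}


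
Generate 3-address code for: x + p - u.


Break into single-operator statements:
t1 = x + p
t2 = t1 - u


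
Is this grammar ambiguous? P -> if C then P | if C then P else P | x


dangling else: 'if C then if C then x else x' parses two ways
Ambiguous


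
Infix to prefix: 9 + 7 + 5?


left-to-right (same/higher precedence on left): tree is (+ (+ 9 7) 5)
Prefix: + + 9 7 5


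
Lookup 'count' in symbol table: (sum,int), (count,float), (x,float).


Lookup 'count' → type float


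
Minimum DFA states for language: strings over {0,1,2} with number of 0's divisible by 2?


Track (count of 0) mod 2: states 0..1, accept at 0
Minimal DFA: 2 states


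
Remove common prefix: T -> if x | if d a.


Common prefix: 'if'
Factored: T -> if T', T' -> x | d a


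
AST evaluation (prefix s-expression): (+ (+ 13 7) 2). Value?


Evaluate inner: (+ 13 7) = 20
Evaluate root: (+ 20 2) = 22
Result: 22


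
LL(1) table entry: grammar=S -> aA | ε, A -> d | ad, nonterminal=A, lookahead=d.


For [A, d]: 'd' ∈ FIRST(d)
Entry: A -> d


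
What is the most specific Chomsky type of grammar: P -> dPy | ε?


Single nonterminal LHS, but d^n y^n is not regular
Classification: Type 2 (Context-Free)


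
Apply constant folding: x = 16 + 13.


16 + 13 = 29 at compile time
Optimized: x = 29


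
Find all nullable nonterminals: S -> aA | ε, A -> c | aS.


A nonterminal is nullable iff some alternative derives ε (directly, or every symbol in it is nullable)
Nullable: {S}


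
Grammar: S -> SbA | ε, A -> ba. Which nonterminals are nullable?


A nonterminal is nullable iff some alternative derives ε (directly, or every symbol in it is nullable)
Nullable: {S}


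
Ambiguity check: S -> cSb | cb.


balanced c^n…b^n: each string has a unique parse
Unambiguous


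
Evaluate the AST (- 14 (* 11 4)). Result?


Evaluate inner: (* 11 4) = 44
Evaluate root: (- 14 44) = -30
Result: -30


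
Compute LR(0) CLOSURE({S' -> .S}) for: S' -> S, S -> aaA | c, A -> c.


Start: S' -> .S
For each item with dot before a nonterminal B, add B -> .γ for every B-production
Closure: [S' -> .S, S -> .aaA, S -> .c]


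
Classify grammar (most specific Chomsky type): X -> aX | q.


Right-linear: every RHS is a terminal or a terminal followed by one nonterminal
Classification: Type 3 (Regular)


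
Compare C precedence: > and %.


'%' is multiplicative (level 10); '>' is relational (level 7)
Higher level binds tighter
'%' has higher precedence than '>'


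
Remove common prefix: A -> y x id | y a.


Common prefix: 'y'
Factored: A -> y A', A' -> x id | a


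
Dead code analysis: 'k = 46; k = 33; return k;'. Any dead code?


first assignment to k is overwritten before any read
Dead: 'k = 46'


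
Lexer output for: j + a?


Scan left to right, longest-match per lexeme
Tokens: ID(j), OP(+), ID(a)


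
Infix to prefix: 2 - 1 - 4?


left-to-right (same/higher precedence on left): tree is (- (- 2 1) 4)
Prefix: - - 2 1 4


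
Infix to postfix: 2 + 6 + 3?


Left to right (same or higher precedence on left)
Postfix: 2 6 + 3 +


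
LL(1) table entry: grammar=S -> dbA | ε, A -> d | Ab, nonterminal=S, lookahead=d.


For [S, d]: 'd' ∈ FIRST(dbA)
Entry: S -> dbA


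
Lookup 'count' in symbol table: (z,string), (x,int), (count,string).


Lookup 'count' → type string


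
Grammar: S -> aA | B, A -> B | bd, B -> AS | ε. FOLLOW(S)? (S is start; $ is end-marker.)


$ ∈ FOLLOW(S). For each A -> αBβ: add FIRST(β)\{ε} to FOLLOW(B); if β nullable, add FOLLOW(A).
FOLLOW(S) = {$, a, b}


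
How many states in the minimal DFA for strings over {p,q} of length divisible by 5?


Track length mod 5: states 0..4, accept at 0
Minimal DFA: 5 states


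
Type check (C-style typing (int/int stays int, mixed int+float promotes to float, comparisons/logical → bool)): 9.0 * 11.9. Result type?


Operand types: float * float
Rule: mixed int/float promotes to float; int/int stays int
Result type: float


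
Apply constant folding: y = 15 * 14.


15 * 14 = 210 at compile time
Optimized: y = 210


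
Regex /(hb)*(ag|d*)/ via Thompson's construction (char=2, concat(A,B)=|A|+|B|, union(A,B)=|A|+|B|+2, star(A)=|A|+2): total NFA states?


Syntax tree has 5 char leaf(s), 1 union(s), 2 star(s)
chars contribute 5×2 = 10; each union adds +2; each star adds +2
Total: 10 + 2 + 4 = 16 states


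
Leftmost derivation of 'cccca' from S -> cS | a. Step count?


Derivation: S => cS => ccS => cccS => ccccS => cccca
Steps: 5


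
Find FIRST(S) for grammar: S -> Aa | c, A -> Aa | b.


Per alternative of S: FIRST(Aa) = {b}; FIRST(c) = {c}
FIRST(S) = {b, c}


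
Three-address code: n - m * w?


Break into single-operator statements:
t1 = m * w
t2 = n - t1


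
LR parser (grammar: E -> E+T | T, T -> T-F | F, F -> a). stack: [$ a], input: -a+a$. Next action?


'a' on top is the handle for F -> a
Action: reduce (F -> a)


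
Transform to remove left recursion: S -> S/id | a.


Left-recursive alternatives: S/id; non-recursive: a
Introduce S': S -> aS', S' -> /idS' | ε


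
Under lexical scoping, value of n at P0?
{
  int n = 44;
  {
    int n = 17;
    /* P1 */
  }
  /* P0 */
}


n declared in the same block as P0
n = 44


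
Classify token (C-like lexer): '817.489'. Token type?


Pattern: digits with a decimal point
Type: FLOAT_LITERAL


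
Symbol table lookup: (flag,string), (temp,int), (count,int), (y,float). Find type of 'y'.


Lookup 'y' → type float


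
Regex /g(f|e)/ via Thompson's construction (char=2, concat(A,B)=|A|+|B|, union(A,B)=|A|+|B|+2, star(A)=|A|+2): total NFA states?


Syntax tree has 3 char leaf(s), 1 union(s), 0 star(s)
chars contribute 3×2 = 6; each union adds +2; each star adds +2
Total: 6 + 2 + 0 = 8 states


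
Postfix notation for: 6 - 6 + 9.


Left to right (same or higher precedence on left)
Postfix: 6 6 - 9 +


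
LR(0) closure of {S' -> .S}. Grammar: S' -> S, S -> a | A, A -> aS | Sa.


Start: S' -> .S
For each item with dot before a nonterminal B, add B -> .γ for every B-production
Closure: [S' -> .S, S -> .a, S -> .A, A -> .aS, A -> .Sa]


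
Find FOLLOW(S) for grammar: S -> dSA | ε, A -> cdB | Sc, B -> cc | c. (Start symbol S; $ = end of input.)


$ ∈ FOLLOW(S). For each A -> αBβ: add FIRST(β)\{ε} to FOLLOW(B); if β nullable, add FOLLOW(A).
FOLLOW(S) = {$, c, d}


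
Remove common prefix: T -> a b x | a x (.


Common prefix: 'a'
Factored: T -> a T', T' -> b x | x (


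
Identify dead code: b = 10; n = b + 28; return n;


b is read by n's definition; n is returned
No dead code


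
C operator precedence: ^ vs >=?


'>=' is relational (level 7); '^' is bitwise XOR (level 4)
Higher level binds tighter
'>=' has higher precedence than '^'


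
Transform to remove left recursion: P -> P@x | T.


Left-recursive alternatives: P@x; non-recursive: T
Introduce P': P -> TP', P' -> @xP' | ε


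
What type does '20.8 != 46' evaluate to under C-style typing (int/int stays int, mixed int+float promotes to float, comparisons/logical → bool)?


Operand types: float != int
Rule: comparison yields bool
Result type: bool


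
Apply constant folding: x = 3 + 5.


3 + 5 = 8 at compile time
Optimized: x = 8


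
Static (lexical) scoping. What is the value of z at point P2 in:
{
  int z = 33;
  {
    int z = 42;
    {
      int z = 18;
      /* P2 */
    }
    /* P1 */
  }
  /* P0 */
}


z declared in the same block as P2
z = 18


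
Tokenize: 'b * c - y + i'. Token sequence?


Scan left to right, longest-match per lexeme
Tokens: ID(b), OP(*), ID(c), OP(-), ID(y), OP(+), ID(i)


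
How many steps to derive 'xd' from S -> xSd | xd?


Derivation: S => xd
Steps: 1


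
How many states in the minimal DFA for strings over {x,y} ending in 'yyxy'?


Track the longest suffix of input matching a prefix of 'yyxy': 5 classes (prefixes of length 0..4)
Minimal DFA: 5 states


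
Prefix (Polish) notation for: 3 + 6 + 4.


left-to-right (same/higher precedence on left): tree is (+ (+ 3 6) 4)
Prefix: + + 3 6 4


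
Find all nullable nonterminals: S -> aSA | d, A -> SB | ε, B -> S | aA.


A nonterminal is nullable iff some alternative derives ε (directly, or every symbol in it is nullable)
Nullable: {A}


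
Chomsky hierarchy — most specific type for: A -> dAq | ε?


Single nonterminal LHS, but d^n q^n is not regular
Classification: Type 2 (Context-Free)


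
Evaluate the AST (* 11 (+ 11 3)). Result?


Evaluate inner: (+ 11 3) = 14
Evaluate root: (* 11 14) = 154
Result: 154


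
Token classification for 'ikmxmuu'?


Pattern: letter/underscore followed by alphanumerics, not a keyword
Type: IDENTIFIER


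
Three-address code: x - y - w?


Break into single-operator statements:
t1 = x - y
t2 = t1 - w


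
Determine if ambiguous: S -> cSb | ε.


balanced c^n…b^n: each string has a unique parse
Unambiguous


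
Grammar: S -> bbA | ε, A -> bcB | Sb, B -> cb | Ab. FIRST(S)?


Per alternative of S: FIRST(bbA) = {b}; FIRST(ε) = {ε}
FIRST(S) = {b, ε}


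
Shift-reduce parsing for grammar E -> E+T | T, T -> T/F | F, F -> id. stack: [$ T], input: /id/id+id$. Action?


shift '/' to continue T -> T/F
Action: shift


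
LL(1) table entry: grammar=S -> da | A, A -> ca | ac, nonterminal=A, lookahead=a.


For [A, a]: 'a' ∈ FIRST(ac)
Entry: A -> ac


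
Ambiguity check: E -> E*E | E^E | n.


'n*n^n' has two parse trees (no precedence encoded between * and ^)
Ambiguous


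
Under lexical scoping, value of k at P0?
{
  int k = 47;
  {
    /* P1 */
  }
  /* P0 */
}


k declared in the same block as P0
k = 47


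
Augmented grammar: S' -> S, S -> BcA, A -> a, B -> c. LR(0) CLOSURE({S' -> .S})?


Start: S' -> .S
For each item with dot before a nonterminal B, add B -> .γ for every B-production
Closure: [S' -> .S, S -> .BcA, B -> .c]


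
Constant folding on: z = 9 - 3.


9 - 3 = 6 at compile time
Optimized: z = 6


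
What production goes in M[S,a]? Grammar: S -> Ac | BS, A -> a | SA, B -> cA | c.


For [S, a]: 'a' ∈ FIRST(Ac)
Entry: S -> Ac


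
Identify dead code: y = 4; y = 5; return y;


first assignment to y is overwritten before any read
Dead: 'y = 4'


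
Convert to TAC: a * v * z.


Break into single-operator statements:
t1 = a * v
t2 = t1 * z


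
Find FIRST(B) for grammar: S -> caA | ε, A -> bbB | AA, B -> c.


Per alternative of B: FIRST(c) = {c}
FIRST(B) = {c}


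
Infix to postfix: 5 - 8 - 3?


Left to right (same or higher precedence on left)
Postfix: 5 8 - 3 -


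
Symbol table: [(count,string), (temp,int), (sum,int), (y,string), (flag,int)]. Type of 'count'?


Lookup 'count' → type string


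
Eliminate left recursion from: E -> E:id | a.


Left-recursive alternatives: E:id; non-recursive: a
Introduce E': E -> aE', E' -> :idE' | ε


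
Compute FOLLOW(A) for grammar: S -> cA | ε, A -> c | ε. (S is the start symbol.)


$ ∈ FOLLOW(S). For each A -> αBβ: add FIRST(β)\{ε} to FOLLOW(B); if β nullable, add FOLLOW(A).
FOLLOW(A) = {$}


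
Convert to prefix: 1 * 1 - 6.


left-to-right (same/higher precedence on left): tree is (- (* 1 1) 6)
Prefix: - * 1 1 6


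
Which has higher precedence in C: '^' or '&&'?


'^' is bitwise XOR (level 4); '&&' is logical AND (level 2)
Higher level binds tighter
'^' has higher precedence than '&&'


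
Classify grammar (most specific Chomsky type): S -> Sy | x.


Left-linear: every RHS is a terminal or one nonterminal followed by a terminal
Classification: Type 3 (Regular)


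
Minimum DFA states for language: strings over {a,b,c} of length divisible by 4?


Track length mod 4: states 0..3, accept at 0
Minimal DFA: 4 states


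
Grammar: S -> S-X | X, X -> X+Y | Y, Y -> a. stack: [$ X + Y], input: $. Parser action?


handle 'X+Y' on top
Action: reduce (X -> X+Y)


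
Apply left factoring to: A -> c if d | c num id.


Common prefix: 'c'
Factored: A -> c A', A' -> if d | num id


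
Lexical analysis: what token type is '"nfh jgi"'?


Pattern: double-quoted sequence
Type: STRING_LITERAL


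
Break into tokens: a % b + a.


Scan left to right, longest-match per lexeme
Tokens: ID(a), OP(%), ID(b), OP(+), ID(a)


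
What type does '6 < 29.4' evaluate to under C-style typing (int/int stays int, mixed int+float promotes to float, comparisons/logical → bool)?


Operand types: int < float
Rule: comparison yields bool
Result type: bool


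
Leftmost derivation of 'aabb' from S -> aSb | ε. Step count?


Derivation: S => aSb => aaSbb => aabb
Steps: 3


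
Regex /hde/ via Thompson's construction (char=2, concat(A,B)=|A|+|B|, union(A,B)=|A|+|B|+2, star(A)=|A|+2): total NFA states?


Syntax tree has 3 char leaf(s), 0 union(s), 0 star(s)
chars contribute 3×2 = 6; each union adds +2; each star adds +2
Total: 6 + 0 + 0 = 6 states


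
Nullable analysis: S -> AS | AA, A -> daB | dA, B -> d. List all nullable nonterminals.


A nonterminal is nullable iff some alternative derives ε (directly, or every symbol in it is nullable)
Nullable: {}


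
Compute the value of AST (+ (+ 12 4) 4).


Evaluate inner: (+ 12 4) = 16
Evaluate root: (+ 16 4) = 20
Result: 20


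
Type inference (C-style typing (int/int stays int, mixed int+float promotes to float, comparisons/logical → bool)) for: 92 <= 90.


Operand types: int <= int
Rule: comparison yields bool
Result type: bool


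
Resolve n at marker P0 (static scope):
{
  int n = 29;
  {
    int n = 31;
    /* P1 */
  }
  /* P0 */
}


n declared in the same block as P0
n = 29


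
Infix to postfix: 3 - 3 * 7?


* has higher precedence, evaluate 3*7 first
Postfix: 3 3 7 * -


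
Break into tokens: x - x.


Scan left to right, longest-match per lexeme
Tokens: ID(x), OP(-), ID(x)


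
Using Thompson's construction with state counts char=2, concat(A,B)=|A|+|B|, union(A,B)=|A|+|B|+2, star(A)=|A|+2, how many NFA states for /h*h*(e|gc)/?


Syntax tree has 5 char leaf(s), 1 union(s), 2 star(s)
chars contribute 5×2 = 10; each union adds +2; each star adds +2
Total: 10 + 2 + 4 = 16 states


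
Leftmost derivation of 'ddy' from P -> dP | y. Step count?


Derivation: P => dP => ddP => ddy
Steps: 3


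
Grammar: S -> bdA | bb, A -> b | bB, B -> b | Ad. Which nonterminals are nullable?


A nonterminal is nullable iff some alternative derives ε (directly, or every symbol in it is nullable)
Nullable: {}


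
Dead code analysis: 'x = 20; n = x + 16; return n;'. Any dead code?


x is read by n's definition; n is returned
No dead code


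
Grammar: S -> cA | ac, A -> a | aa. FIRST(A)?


Per alternative of A: FIRST(a) = {a}; FIRST(aa) = {a}
FIRST(A) = {a}


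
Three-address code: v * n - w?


Break into single-operator statements:
t1 = v * n
t2 = t1 - w


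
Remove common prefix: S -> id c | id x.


Common prefix: 'id'
Factored: S -> id S', S' -> c | x


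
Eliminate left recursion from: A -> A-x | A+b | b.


Left-recursive alternatives: A-x, A+b; non-recursive: b
Introduce A': A -> bA', A' -> -xA' | +bA' | ε


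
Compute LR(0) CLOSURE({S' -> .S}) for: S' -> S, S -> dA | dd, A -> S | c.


Start: S' -> .S
For each item with dot before a nonterminal B, add B -> .γ for every B-production
Closure: [S' -> .S, S -> .dA, S -> .dd]


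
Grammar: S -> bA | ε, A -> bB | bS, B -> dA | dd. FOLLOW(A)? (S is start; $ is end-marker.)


$ ∈ FOLLOW(S). For each A -> αBβ: add FIRST(β)\{ε} to FOLLOW(B); if β nullable, add FOLLOW(A).
FOLLOW(A) = {$}


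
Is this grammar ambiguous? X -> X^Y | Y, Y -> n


precedence layered via separate nonterminal Y: deterministic
Unambiguous


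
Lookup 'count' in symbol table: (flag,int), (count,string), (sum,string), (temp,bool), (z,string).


Lookup 'count' → type string


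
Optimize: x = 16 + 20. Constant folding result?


16 + 20 = 36 at compile time
Optimized: x = 36


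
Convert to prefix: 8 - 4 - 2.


left-to-right (same/higher precedence on left): tree is (- (- 8 4) 2)
Prefix: - - 8 4 2


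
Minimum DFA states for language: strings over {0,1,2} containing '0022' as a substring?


KMP-style automaton: 4 progress states + 1 absorbing accept = 5
Minimal DFA: 5 states


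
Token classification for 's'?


Pattern: letter/underscore followed by alphanumerics, not a keyword
Type: IDENTIFIER


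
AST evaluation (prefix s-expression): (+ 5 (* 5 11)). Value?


Evaluate inner: (* 5 11) = 55
Evaluate root: (+ 5 55) = 60
Result: 60


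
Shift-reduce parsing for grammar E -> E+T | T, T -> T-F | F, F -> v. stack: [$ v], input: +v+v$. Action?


'v' on top is the handle for F -> v
Action: reduce (F -> v)


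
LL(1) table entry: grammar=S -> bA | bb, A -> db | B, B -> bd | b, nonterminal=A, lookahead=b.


For [A, b]: 'b' ∈ FIRST(B)
Entry: A -> B


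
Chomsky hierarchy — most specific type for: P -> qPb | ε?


Single nonterminal LHS, but q^n b^n is not regular
Classification: Type 2 (Context-Free)


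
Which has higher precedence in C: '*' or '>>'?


'*' is multiplicative (level 10); '>>' is shift (level 8)
Higher level binds tighter
'*' has higher precedence than '>>'


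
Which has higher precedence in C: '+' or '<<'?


'+' is additive (level 9); '<<' is shift (level 8)
Higher level binds tighter
'+' has higher precedence than '<<'


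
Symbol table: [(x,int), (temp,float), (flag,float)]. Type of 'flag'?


Lookup 'flag' → type float


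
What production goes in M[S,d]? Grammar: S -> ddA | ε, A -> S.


For [S, d]: 'd' ∈ FIRST(ddA)
Entry: S -> ddA


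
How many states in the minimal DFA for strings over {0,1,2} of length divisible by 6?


Track length mod 6: states 0..5, accept at 0
Minimal DFA: 6 states


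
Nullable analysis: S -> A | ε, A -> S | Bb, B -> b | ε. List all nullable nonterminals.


A nonterminal is nullable iff some alternative derives ε (directly, or every symbol in it is nullable)
Nullable: {A, B, S}


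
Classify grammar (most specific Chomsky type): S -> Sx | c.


Left-linear: every RHS is a terminal or one nonterminal followed by a terminal
Classification: Type 3 (Regular)


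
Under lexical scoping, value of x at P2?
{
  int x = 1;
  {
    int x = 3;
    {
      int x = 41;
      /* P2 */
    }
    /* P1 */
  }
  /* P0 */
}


x declared in the same block as P2
x = 41


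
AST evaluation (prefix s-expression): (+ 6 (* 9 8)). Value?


Evaluate inner: (* 9 8) = 72
Evaluate root: (+ 6 72) = 78
Result: 78


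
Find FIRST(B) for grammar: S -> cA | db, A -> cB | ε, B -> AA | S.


Per alternative of B: FIRST(AA) = {c, ε}; FIRST(S) = {c, d}
FIRST(B) = {c, d, ε}


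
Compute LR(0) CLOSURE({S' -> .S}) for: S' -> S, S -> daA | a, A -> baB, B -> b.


Start: S' -> .S
For each item with dot before a nonterminal B, add B -> .γ for every B-production
Closure: [S' -> .S, S -> .daA, S -> .a]


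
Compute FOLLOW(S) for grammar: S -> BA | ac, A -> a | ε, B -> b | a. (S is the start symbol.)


$ ∈ FOLLOW(S). For each A -> αBβ: add FIRST(β)\{ε} to FOLLOW(B); if β nullable, add FOLLOW(A).
FOLLOW(S) = {$}


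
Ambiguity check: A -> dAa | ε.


balanced d^n…a^n: each string has a unique parse
Unambiguous


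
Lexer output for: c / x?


Scan left to right, longest-match per lexeme
Tokens: ID(c), OP(/), ID(x)


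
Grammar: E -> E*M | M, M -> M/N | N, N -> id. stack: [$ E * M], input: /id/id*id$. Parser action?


'/' can extend M; shift to build M -> M/N
Action: shift


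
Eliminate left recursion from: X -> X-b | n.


Left-recursive alternatives: X-b; non-recursive: n
Introduce X': X -> nX', X' -> -bX' | ε


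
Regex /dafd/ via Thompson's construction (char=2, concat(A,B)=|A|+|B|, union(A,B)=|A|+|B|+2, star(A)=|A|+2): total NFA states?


Syntax tree has 4 char leaf(s), 0 union(s), 0 star(s)
chars contribute 4×2 = 8; each union adds +2; each star adds +2
Total: 8 + 0 + 0 = 8 states


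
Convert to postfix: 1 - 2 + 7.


Left to right (same or higher precedence on left)
Postfix: 1 2 - 7 +


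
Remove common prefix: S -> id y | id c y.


Common prefix: 'id'
Factored: S -> id S', S' -> y | c y


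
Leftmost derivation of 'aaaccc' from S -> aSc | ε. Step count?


Derivation: S => aSc => aaScc => aaaSccc => aaaccc
Steps: 4


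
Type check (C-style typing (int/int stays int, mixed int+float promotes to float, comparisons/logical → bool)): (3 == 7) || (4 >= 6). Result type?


Operand types: bool || bool
Rule: logical operators take bool operands and yield bool
Result type: bool


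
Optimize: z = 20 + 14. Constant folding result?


20 + 14 = 34 at compile time
Optimized: z = 34


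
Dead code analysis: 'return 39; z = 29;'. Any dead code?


statement follows a return and is unreachable
Dead: 'z = 29'


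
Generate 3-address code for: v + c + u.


Break into single-operator statements:
t1 = v + c
t2 = t1 + u


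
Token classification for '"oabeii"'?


Pattern: double-quoted sequence
Type: STRING_LITERAL


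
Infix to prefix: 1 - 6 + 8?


left-to-right (same/higher precedence on left): tree is (+ (- 1 6) 8)
Prefix: + - 1 6 8


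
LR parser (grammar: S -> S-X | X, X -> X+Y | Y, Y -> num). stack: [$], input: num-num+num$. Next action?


no handle on stack; shift 'num'
Action: shift


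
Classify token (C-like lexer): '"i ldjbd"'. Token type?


Pattern: double-quoted sequence
Type: STRING_LITERAL


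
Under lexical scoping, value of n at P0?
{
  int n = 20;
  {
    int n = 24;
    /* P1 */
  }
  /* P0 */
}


n declared in the same block as P0
n = 20


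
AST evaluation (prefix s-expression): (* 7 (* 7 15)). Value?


Evaluate inner: (* 7 15) = 105
Evaluate root: (* 7 105) = 735
Result: 735


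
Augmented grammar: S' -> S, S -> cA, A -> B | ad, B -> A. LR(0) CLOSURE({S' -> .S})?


Start: S' -> .S
For each item with dot before a nonterminal B, add B -> .γ for every B-production
Closure: [S' -> .S, S -> .cA]


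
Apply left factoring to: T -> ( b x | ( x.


Common prefix: '('
Factored: T -> ( T', T' -> b x | x


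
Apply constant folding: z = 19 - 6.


19 - 6 = 13 at compile time
Optimized: z = 13


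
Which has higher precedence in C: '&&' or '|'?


'|' is bitwise OR (level 3); '&&' is logical AND (level 2)
Higher level binds tighter
'|' has higher precedence than '&&'


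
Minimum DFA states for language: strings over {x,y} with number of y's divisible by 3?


Track (count of y) mod 3: states 0..2, accept at 0
Minimal DFA: 3 states


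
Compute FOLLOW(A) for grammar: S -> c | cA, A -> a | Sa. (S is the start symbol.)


$ ∈ FOLLOW(S). For each A -> αBβ: add FIRST(β)\{ε} to FOLLOW(B); if β nullable, add FOLLOW(A).
FOLLOW(A) = {$, a}


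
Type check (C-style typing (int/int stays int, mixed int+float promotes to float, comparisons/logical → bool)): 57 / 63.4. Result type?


Operand types: int / float
Rule: mixed int/float promotes to float; int/int stays int
Result type: float


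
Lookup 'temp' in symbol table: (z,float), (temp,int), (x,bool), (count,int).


Lookup 'temp' → type int


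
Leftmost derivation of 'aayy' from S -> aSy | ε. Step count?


Derivation: S => aSy => aaSyy => aayy
Steps: 3


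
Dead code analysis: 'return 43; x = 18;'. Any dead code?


statement follows a return and is unreachable
Dead: 'x = 18'


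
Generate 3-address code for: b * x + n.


Break into single-operator statements:
t1 = b * x
t2 = t1 + n


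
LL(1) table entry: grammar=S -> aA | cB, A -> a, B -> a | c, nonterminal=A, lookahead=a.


For [A, a]: 'a' ∈ FIRST(a)
Entry: A -> a


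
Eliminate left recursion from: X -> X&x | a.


Left-recursive alternatives: X&x; non-recursive: a
Introduce X': X -> aX', X' -> &xX' | ε


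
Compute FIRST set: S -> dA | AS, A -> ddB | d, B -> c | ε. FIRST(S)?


Per alternative of S: FIRST(dA) = {d}; FIRST(AS) = {d}
FIRST(S) = {d}


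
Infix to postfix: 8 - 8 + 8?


Left to right (same or higher precedence on left)
Postfix: 8 8 - 8 +


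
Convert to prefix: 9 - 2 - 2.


left-to-right (same/higher precedence on left): tree is (- (- 9 2) 2)
Prefix: - - 9 2 2


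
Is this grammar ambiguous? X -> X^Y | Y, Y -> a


precedence layered via separate nonterminal Y: deterministic
Unambiguous


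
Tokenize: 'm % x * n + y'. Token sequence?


Scan left to right, longest-match per lexeme
Tokens: ID(m), OP(%), ID(x), OP(*), ID(n), OP(+), ID(y)


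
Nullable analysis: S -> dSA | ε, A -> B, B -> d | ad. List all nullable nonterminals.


A nonterminal is nullable iff some alternative derives ε (directly, or every symbol in it is nullable)
Nullable: {S}


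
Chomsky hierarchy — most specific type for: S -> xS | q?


Right-linear: every RHS is a terminal or a terminal followed by one nonterminal
Classification: Type 3 (Regular)


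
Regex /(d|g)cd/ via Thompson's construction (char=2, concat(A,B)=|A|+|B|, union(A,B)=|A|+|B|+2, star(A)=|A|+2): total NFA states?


Syntax tree has 4 char leaf(s), 1 union(s), 0 star(s)
chars contribute 4×2 = 8; each union adds +2; each star adds +2
Total: 8 + 2 + 0 = 10 states


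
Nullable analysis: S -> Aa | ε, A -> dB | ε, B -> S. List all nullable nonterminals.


A nonterminal is nullable iff some alternative derives ε (directly, or every symbol in it is nullable)
Nullable: {A, B, S}


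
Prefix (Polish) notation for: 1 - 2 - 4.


left-to-right (same/higher precedence on left): tree is (- (- 1 2) 4)
Prefix: - - 1 2 4


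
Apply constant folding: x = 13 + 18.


13 + 18 = 31 at compile time
Optimized: x = 31


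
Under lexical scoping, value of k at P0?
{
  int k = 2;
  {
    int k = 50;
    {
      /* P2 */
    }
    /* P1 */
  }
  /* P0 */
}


k declared in the same block as P0
k = 2


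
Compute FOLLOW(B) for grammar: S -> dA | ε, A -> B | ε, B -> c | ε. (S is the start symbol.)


$ ∈ FOLLOW(S). For each A -> αBβ: add FIRST(β)\{ε} to FOLLOW(B); if β nullable, add FOLLOW(A).
FOLLOW(B) = {$}


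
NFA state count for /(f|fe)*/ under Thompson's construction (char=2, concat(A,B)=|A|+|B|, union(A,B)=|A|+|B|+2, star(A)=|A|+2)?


Syntax tree has 3 char leaf(s), 1 union(s), 1 star(s)
chars contribute 3×2 = 6; each union adds +2; each star adds +2
Total: 6 + 2 + 2 = 10 states


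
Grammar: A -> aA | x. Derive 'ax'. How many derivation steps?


Derivation: A => aA => ax
Steps: 2


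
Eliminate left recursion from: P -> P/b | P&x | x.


Left-recursive alternatives: P/b, P&x; non-recursive: x
Introduce P': P -> xP', P' -> /bP' | &xP' | ε


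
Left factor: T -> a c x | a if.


Common prefix: 'a'
Factored: T -> a T', T' -> c x | if


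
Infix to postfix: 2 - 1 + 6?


Left to right (same or higher precedence on left)
Postfix: 2 1 - 6 +


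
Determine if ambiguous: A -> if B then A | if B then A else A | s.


dangling else: 'if B then if B then s else s' parses two ways
Ambiguous


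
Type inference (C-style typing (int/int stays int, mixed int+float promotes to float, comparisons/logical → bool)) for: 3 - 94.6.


Operand types: int - float
Rule: mixed int/float promotes to float; int/int stays int
Result type: float


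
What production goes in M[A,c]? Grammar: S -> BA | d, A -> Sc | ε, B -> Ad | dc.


For [A, c]: ε is nullable and 'c' ∈ FOLLOW(A)
Entry: A -> ε


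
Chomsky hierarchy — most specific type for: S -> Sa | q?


Left-linear: every RHS is a terminal or one nonterminal followed by a terminal
Classification: Type 3 (Regular)


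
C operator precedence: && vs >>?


'>>' is shift (level 8); '&&' is logical AND (level 2)
Higher level binds tighter
'>>' has higher precedence than '&&'


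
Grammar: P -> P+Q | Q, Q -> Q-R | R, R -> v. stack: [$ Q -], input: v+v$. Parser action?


no handle; shift 'v'
Action: shift


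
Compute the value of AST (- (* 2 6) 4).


Evaluate inner: (* 2 6) = 12
Evaluate root: (- 12 4) = 8
Result: 8


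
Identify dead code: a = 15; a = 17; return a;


first assignment to a is overwritten before any read
Dead: 'a = 15'


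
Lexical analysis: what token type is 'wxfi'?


Pattern: letter/underscore followed by alphanumerics, not a keyword
Type: IDENTIFIER
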